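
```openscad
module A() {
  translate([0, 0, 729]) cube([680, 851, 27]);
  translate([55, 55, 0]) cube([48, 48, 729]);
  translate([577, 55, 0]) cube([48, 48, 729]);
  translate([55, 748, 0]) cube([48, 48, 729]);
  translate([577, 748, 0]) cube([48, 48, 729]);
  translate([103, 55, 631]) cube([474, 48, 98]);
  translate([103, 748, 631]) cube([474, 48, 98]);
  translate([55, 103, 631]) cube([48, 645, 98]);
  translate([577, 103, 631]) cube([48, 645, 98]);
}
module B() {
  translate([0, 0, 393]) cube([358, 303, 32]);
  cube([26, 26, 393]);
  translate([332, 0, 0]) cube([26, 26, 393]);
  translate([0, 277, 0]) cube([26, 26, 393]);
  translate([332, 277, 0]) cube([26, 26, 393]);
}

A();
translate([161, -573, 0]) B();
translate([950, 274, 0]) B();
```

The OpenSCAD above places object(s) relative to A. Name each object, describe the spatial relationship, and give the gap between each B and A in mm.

Each stool's nearest face is 270 mm from the table's bounding box.

A is a table. B is a stool. Two stools sit around the table at the −y, +x sides. The gap between each stool and the table is 270 mm.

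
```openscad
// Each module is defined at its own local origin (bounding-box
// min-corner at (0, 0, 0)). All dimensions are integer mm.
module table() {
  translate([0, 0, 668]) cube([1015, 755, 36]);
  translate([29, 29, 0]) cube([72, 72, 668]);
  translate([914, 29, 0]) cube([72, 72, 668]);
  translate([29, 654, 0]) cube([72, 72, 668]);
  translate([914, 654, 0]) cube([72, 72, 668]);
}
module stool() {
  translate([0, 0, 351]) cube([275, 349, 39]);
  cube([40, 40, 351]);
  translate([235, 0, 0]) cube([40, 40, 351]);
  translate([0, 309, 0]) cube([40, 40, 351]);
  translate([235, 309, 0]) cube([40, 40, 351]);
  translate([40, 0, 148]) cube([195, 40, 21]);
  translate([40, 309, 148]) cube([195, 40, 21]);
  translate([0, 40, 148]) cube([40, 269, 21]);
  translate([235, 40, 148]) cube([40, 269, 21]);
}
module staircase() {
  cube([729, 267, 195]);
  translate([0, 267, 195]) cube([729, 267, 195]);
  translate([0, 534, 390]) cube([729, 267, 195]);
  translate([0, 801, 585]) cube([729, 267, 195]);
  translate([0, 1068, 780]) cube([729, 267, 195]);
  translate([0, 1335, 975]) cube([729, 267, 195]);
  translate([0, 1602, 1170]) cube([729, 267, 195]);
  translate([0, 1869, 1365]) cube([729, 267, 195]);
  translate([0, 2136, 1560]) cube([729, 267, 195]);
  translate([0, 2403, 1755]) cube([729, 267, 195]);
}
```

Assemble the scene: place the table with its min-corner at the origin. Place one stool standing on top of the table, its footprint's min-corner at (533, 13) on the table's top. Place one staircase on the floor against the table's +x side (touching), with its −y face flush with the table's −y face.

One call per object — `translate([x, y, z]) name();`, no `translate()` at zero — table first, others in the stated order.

table();
translate([533, 13, 704]) stool();
translate([1015, 0, 0]) staircase();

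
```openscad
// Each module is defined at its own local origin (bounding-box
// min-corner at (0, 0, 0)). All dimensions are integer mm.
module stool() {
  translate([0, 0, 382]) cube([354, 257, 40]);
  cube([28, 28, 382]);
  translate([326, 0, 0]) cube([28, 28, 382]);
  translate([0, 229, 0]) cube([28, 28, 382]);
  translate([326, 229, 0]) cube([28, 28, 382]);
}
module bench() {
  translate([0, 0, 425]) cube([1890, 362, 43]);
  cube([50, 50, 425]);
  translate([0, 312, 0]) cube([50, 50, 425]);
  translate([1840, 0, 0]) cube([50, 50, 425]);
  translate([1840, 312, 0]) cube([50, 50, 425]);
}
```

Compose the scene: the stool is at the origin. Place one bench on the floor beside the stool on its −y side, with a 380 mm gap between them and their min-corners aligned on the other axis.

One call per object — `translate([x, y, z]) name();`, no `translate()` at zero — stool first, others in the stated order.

stool();
translate([0, -742, 0]) bench();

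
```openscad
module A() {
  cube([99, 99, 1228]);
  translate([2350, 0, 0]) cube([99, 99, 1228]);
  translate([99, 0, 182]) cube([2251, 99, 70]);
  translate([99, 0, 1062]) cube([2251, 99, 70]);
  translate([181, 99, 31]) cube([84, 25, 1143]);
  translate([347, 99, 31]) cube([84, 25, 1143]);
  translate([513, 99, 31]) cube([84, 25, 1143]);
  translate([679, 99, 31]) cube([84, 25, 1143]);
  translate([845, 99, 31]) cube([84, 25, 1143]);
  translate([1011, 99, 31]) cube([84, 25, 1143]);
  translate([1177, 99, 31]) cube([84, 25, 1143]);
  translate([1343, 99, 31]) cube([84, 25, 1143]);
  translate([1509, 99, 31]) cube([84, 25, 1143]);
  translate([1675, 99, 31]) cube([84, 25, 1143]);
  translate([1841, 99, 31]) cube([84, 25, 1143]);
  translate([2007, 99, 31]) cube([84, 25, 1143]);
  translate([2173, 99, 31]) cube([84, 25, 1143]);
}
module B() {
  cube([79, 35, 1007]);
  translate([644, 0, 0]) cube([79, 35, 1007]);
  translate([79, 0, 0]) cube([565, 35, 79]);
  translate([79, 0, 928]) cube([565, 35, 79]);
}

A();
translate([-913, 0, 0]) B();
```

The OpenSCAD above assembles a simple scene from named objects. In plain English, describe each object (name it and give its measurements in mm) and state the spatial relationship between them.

A is a fence section. Two 99×99 mm posts, 1228 mm tall, stand on the floor with a clear span of 2251 mm between their inner faces. Two horizontal rails of 99×70 mm section span the gap between the posts with their undersides at z = 182 mm and z = 1062 mm, flush with the posts' −y face. 13 pickets, each 84 mm wide, 25 mm thick and 1143 mm tall, are fixed to the +y face of the rails with their bottoms at z = 31 mm, evenly spaced across the span with equal gaps (rounded down to the nearest mm) at the −x end and between each pair — any rounding remainder accumulates at the +x end.

B is a rectangular picture frame lying in the x–z plane (depth along y). The opening is 565 mm wide (x) by 849 mm tall (z), surrounded by a border 79 mm wide on all four sides. The frame is 35 mm deep and is made of two full-height vertical stiles with two horizontal rails fitted between them.

The picture frame is on the floor beside the fence section on its −x side.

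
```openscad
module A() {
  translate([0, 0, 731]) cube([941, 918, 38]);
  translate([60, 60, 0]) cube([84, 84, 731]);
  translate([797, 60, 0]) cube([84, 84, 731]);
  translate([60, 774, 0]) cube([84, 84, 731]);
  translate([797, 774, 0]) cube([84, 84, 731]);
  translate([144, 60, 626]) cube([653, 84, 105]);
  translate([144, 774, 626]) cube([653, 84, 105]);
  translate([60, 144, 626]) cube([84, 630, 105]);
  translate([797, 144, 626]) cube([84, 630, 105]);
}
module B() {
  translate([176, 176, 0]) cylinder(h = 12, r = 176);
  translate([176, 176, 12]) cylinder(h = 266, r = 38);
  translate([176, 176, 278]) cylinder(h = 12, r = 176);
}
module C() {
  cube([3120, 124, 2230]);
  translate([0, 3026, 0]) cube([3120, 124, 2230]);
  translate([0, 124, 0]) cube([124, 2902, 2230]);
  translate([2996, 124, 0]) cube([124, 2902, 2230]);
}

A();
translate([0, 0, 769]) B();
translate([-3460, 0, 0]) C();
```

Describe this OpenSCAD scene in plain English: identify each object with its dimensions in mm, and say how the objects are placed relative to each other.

A is a rectangular dining table. The top is 941×918×38 mm with its upper surface at z = 769 mm. It stands on four 84×84 mm square legs, each inset 60 mm from the nearest pair of top edges, running from the floor to the underside of the top. Four apron rails, 84 mm thick and 105 mm tall, run between adjacent legs with their top edges flush with the underside of the top and their outer faces flush with the legs' outer faces.

B is a spool: two coaxial disc flanges of radius 176 mm and thickness 12 mm, joined by a core cylinder of radius 38 mm and height 266 mm. The lower flange rests on z = 0 and the three cylinders share a vertical axis.

C is a box-shaped house frame (walls only): outside footprint 3120×3150 mm, wall height 2230 mm, wall thickness 124 mm. The two y-facing walls run the full x-width; the two x-facing walls fit between the inner faces of the y-facing walls.

The spool is on top of the table. The house frame is on the floor beside the table on its −x side.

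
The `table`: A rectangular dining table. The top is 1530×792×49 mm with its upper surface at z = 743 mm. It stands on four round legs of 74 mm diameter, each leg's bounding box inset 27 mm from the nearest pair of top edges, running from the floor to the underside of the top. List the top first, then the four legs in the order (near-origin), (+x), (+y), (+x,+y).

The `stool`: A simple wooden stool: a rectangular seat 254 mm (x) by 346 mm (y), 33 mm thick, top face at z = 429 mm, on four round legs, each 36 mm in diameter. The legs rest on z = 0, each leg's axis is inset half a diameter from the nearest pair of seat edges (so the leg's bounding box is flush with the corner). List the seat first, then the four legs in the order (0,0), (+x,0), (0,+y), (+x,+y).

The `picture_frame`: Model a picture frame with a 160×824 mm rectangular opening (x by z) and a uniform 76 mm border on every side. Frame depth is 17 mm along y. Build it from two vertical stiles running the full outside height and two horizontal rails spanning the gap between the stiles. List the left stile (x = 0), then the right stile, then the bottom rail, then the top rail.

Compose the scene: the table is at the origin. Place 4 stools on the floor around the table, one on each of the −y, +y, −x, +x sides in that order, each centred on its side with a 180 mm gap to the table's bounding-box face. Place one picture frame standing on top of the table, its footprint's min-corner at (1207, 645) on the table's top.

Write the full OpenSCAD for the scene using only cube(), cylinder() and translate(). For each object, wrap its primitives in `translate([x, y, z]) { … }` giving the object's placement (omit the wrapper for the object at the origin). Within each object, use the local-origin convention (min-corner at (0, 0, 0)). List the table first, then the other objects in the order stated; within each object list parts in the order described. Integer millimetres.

translate([0, 0, 694]) cube([1530, 792, 49]);
translate([64, 64, 0]) cylinder(h = 694, r = 37);
translate([1466, 64, 0]) cylinder(h = 694, r = 37);
translate([64, 728, 0]) cylinder(h = 694, r = 37);
translate([1466, 728, 0]) cylinder(h = 694, r = 37);
translate([638, -526, 0]) {
  translate([0, 0, 396]) cube([254, 346, 33]);
  translate([18, 18, 0]) cylinder(h = 396, r = 18);
  translate([236, 18, 0]) cylinder(h = 396, r = 18);
  translate([18, 328, 0]) cylinder(h = 396, r = 18);
  translate([236, 328, 0]) cylinder(h = 396, r = 18);
}
translate([638, 972, 0]) {
  translate([0, 0, 396]) cube([254, 346, 33]);
  translate([18, 18, 0]) cylinder(h = 396, r = 18);
  translate([236, 18, 0]) cylinder(h = 396, r = 18);
  translate([18, 328, 0]) cylinder(h = 396, r = 18);
  translate([236, 328, 0]) cylinder(h = 396, r = 18);
}
translate([-434, 223, 0]) {
  translate([0, 0, 396]) cube([254, 346, 33]);
  translate([18, 18, 0]) cylinder(h = 396, r = 18);
  translate([236, 18, 0]) cylinder(h = 396, r = 18);
  translate([18, 328, 0]) cylinder(h = 396, r = 18);
  translate([236, 328, 0]) cylinder(h = 396, r = 18);
}
translate([1710, 223, 0]) {
  translate([0, 0, 396]) cube([254, 346, 33]);
  translate([18, 18, 0]) cylinder(h = 396, r = 18);
  translate([236, 18, 0]) cylinder(h = 396, r = 18);
  translate([18, 328, 0]) cylinder(h = 396, r = 18);
  translate([236, 328, 0]) cylinder(h = 396, r = 18);
}
translate([1207, 645, 743]) {
  cube([76, 17, 976]);
  translate([236, 0, 0]) cube([76, 17, 976]);
  translate([76, 0, 0]) cube([160, 17, 76]);
  translate([76, 0, 900]) cube([160, 17, 76]);
}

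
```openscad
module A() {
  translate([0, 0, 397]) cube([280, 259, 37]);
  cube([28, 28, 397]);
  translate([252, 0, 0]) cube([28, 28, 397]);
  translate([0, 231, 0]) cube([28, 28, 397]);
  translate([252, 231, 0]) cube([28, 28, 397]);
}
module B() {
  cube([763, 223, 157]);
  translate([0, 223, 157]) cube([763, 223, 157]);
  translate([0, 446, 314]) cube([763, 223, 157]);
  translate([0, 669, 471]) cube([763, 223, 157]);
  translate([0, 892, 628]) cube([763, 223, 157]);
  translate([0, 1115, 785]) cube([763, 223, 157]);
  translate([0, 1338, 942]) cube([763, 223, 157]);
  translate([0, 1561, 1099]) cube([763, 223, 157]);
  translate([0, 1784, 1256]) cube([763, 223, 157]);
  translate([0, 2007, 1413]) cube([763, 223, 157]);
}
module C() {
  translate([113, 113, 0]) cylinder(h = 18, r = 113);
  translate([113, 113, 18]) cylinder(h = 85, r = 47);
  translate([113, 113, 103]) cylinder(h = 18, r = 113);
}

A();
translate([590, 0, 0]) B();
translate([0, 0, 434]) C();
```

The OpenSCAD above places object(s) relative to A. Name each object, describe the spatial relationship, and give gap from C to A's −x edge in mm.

The spool's min-x is at 0; the stool's min-x is 0; gap = 0 mm.

A is a stool. B is a staircase. C is a spool. The staircase is on the floor beside the stool on its +x side. The spool is on top of the stool. The gap from the spool to the stool's −x edge is 0 mm.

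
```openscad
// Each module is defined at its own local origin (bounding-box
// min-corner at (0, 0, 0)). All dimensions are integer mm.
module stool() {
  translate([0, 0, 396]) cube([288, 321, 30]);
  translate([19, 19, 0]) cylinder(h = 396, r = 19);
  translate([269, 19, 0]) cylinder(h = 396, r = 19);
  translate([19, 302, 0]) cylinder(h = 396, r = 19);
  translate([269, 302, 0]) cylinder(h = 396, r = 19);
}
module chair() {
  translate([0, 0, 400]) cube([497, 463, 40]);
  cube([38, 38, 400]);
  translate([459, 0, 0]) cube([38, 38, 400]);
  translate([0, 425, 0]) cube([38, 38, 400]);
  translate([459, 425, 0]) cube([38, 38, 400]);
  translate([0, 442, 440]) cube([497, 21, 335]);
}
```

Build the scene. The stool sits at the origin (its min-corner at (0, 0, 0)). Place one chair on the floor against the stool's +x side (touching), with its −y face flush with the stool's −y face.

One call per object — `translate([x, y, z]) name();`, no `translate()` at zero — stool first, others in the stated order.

stool();
translate([288, 0, 0]) chair();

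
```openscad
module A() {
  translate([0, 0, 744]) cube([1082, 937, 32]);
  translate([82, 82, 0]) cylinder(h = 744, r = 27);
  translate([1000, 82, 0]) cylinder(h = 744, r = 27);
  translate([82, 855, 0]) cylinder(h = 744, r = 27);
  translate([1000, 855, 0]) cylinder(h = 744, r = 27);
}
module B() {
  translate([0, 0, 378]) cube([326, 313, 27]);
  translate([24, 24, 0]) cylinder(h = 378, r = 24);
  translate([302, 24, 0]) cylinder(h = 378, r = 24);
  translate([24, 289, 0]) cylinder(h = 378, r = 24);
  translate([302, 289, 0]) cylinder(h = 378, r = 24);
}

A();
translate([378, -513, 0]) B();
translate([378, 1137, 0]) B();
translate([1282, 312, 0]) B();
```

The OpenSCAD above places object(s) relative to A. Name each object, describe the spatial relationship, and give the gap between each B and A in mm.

A is a table. B is a stool. Three stools sit around the table at the −y, +y, +x sides. The gap between each stool and the table is 200 mm.

Each stool's nearest face is 200 mm from the table's bounding box.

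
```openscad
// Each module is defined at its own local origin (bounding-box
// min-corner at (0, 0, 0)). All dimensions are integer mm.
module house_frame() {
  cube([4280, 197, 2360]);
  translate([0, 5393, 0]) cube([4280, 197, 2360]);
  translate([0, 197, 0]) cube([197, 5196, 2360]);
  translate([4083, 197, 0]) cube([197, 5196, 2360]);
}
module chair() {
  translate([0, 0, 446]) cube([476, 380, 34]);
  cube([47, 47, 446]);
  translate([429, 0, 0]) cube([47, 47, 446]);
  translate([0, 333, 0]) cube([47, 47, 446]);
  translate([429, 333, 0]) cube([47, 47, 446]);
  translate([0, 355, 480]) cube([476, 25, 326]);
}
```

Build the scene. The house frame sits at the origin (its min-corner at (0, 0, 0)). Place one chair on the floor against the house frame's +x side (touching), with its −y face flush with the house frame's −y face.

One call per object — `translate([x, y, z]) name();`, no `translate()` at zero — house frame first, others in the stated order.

house_frame();
translate([4280, 0, 0]) chair();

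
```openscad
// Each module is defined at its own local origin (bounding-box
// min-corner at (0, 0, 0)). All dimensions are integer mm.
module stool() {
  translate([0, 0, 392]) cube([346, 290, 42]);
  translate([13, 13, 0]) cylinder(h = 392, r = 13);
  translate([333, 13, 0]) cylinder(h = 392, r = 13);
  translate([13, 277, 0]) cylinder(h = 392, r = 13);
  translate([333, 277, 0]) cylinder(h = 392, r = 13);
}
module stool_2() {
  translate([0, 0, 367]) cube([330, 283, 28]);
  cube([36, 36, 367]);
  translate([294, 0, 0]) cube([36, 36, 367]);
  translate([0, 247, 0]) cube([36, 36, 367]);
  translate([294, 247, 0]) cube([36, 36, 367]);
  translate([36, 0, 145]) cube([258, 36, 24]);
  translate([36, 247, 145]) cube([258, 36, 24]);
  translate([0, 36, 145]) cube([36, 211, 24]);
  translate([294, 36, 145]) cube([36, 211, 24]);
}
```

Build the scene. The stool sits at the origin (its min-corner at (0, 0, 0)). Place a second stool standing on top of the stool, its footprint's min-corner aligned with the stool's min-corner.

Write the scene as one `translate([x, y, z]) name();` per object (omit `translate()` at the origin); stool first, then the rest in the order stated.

stool();
translate([0, 0, 434]) stool_2();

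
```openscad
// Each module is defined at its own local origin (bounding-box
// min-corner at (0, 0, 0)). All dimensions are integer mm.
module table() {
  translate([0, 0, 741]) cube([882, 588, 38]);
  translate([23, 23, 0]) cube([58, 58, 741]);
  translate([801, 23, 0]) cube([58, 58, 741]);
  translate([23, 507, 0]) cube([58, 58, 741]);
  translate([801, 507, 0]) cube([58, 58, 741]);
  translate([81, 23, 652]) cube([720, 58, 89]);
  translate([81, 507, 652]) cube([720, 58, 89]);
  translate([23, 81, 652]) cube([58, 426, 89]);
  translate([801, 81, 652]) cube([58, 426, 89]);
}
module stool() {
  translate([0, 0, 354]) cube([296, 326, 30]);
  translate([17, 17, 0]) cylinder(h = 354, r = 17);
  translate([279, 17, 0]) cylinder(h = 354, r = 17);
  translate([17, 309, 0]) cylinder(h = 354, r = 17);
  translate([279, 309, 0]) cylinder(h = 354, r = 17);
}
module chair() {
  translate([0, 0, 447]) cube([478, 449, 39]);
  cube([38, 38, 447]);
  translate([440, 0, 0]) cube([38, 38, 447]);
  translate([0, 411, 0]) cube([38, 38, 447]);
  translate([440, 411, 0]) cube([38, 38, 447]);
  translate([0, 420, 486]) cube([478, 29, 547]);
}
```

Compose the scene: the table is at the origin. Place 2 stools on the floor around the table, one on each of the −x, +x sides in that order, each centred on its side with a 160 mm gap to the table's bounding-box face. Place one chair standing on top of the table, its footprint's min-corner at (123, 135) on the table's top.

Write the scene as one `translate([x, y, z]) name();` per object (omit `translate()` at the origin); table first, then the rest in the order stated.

table();
translate([-456, 131, 0]) stool();
translate([1042, 131, 0]) stool();
translate([123, 135, 779]) chair();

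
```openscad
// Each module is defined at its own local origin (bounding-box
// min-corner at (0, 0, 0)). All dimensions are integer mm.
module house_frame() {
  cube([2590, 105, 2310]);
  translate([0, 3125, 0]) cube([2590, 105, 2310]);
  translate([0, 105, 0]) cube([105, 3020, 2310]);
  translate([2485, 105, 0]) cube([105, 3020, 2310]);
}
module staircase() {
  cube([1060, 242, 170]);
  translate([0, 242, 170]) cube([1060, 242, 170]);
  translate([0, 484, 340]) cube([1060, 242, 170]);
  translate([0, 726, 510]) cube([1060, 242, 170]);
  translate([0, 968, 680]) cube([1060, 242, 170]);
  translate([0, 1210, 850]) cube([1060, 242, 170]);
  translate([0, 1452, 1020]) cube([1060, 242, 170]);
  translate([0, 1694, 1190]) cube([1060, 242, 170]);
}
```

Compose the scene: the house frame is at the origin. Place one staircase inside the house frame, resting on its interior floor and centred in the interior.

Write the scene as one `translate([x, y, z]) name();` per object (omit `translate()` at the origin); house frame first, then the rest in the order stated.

house_frame();
translate([765, 647, 0]) staircase();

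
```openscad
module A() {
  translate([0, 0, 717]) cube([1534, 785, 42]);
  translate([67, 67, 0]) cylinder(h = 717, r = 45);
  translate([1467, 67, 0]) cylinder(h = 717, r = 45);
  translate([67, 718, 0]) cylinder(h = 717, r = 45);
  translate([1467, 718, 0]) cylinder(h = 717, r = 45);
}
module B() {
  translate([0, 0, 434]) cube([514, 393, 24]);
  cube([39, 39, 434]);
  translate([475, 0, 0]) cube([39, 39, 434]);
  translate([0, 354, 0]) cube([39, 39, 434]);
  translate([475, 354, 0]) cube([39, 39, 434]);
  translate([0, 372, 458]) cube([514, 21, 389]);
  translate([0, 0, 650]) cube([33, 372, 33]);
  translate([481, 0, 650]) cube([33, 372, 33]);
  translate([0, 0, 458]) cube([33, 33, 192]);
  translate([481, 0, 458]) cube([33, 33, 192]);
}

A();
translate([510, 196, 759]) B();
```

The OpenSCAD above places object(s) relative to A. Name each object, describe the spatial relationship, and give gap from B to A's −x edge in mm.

A is a table. B is a chair. The chair is on top of the table, centred. The gap from the chair to the table's −x edge is 510 mm.

The chair's min-x is at 510; the table's min-x is 0; gap = 510 mm.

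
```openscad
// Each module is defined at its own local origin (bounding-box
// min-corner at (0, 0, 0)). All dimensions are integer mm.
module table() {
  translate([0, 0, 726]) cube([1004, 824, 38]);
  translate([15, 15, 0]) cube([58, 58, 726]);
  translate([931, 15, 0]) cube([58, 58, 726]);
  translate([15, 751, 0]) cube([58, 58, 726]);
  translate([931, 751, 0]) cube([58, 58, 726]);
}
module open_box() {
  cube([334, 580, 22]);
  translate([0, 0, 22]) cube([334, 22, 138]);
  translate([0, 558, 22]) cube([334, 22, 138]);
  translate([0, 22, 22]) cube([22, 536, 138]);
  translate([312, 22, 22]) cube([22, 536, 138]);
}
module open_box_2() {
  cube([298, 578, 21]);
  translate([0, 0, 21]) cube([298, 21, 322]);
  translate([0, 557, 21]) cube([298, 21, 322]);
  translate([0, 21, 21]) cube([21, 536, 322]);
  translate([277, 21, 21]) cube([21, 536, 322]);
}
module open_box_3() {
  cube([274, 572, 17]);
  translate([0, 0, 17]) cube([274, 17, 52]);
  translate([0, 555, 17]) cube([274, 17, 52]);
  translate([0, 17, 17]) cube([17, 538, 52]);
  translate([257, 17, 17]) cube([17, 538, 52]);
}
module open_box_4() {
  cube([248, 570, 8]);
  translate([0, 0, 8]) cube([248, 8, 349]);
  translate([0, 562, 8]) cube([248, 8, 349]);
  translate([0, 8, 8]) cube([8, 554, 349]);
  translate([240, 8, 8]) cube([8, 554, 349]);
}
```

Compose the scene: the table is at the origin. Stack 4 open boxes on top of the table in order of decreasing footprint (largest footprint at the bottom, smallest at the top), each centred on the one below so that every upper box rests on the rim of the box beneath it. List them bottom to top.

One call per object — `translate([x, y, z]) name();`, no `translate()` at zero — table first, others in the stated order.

table();
translate([335, 122, 764]) open_box();
translate([353, 123, 924]) open_box_2();
translate([365, 126, 1267]) open_box_3();
translate([378, 127, 1336]) open_box_4();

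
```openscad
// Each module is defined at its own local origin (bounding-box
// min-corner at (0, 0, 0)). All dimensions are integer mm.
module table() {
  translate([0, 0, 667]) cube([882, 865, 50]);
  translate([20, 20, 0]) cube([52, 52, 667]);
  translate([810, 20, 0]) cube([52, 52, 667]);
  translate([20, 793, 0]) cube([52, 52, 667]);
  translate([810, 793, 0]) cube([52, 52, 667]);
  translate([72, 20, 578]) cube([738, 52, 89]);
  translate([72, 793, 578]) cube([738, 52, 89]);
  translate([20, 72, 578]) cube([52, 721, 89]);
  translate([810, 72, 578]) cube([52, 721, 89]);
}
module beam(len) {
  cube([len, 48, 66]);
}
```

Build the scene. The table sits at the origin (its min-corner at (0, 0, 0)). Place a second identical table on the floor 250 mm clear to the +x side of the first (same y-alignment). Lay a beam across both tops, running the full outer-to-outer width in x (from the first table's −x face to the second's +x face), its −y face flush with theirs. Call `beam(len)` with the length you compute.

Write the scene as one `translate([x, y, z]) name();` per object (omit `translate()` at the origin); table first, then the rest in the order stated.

table();
translate([1132, 0, 0]) table();
translate([0, 0, 717]) beam(2014);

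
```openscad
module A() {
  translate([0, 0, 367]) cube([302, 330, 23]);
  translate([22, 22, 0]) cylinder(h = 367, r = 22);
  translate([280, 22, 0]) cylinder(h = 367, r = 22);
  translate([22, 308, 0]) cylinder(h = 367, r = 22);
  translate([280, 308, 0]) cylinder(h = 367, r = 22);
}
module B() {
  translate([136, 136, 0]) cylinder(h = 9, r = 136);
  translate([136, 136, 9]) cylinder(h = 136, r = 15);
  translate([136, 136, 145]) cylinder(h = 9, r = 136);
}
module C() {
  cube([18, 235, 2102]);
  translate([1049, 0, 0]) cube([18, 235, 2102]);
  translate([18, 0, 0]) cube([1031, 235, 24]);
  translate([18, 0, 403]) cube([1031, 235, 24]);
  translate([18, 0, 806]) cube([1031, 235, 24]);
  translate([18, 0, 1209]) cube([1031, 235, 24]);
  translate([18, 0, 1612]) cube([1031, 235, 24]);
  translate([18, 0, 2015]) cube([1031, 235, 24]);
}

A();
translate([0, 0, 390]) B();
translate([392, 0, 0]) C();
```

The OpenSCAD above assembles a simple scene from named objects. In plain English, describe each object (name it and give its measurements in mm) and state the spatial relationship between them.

A is a four-legged stool. The seat is 302×330 mm, 23 mm thick, top at z = 390 mm. It stands on four round legs, each 44 mm in diameter, from z = 0 to the seat underside, each leg's axis is inset half a diameter from the nearest pair of seat edges (so the leg's bounding box is flush with the corner).

B is a spool: two coaxial disc flanges of radius 136 mm and thickness 9 mm, joined by a core cylinder of radius 15 mm and height 136 mm. The lower flange rests on z = 0 and the three cylinders share a vertical axis.

C is an open bookshelf. Two side panels, each 18 mm thick, 235 mm deep and 2102 mm tall, stand 1067 mm apart (outside-to-outside). Between them sit 6 shelves, each 24 mm thick and 235 mm deep, spanning the full gap between the sides. The bottom shelf rests on the floor (its underside at z = 0) and the clear gap between one shelf's top and the next shelf's underside is 379 mm.

The spool is on top of the stool. The bookshelf is on the floor beside the stool on its +x side.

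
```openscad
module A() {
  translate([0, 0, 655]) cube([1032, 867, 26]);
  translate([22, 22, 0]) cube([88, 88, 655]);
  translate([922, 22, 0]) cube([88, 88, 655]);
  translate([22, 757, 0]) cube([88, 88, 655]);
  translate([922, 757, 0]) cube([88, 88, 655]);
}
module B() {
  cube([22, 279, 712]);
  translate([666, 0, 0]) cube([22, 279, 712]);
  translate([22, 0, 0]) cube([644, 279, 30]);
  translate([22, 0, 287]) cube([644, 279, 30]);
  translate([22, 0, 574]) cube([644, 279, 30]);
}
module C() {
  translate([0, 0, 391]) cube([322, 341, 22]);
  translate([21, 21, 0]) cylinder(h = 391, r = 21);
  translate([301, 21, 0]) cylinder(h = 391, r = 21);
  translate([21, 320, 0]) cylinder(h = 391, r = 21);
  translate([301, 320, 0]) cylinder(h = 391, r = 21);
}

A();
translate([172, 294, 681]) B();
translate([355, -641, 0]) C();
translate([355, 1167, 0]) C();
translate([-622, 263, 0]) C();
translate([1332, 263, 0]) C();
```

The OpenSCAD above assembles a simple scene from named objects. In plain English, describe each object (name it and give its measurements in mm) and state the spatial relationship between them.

A is a table with a 1032×867 mm rectangular top, 26 mm thick, top surface at z = 681 mm, supported by four 88×88 mm square legs, each inset 22 mm from the nearest pair of top edges, running from the floor.

B is a bookshelf 688 mm wide overall, 279 mm deep and 712 mm tall. The two sides are 22 mm thick vertical panels. 3 horizontal shelves of 30 mm thickness span between the inner faces of the sides; the lowest shelf sits on the floor and shelves are stacked with a clear vertical gap of 257 mm between each pair.

C is a simple wooden stool: a rectangular seat 322 mm (x) by 341 mm (y), 22 mm thick, top face at z = 413 mm, on four round legs, each 42 mm in diameter. The legs rest on z = 0, each leg's axis is inset half a diameter from the nearest pair of seat edges (so the leg's bounding box is flush with the corner).

The bookshelf is on top of the table, centred. Four stools sit around the table at the −y, +y, −x, +x sides.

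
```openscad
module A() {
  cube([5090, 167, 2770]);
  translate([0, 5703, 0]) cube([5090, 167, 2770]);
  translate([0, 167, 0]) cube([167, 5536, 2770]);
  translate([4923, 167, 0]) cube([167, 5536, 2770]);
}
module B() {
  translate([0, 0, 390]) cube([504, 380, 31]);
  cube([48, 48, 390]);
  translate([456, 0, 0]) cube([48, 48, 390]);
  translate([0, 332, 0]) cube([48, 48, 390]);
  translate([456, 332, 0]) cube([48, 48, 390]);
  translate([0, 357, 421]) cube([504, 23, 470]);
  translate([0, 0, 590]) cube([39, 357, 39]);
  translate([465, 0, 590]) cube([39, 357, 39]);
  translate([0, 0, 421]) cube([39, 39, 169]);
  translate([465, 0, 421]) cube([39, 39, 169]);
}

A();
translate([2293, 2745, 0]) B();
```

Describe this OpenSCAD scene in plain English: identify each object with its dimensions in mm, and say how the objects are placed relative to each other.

A is a box-shaped house frame (walls only): outside footprint 5090×5870 mm, wall height 2770 mm, wall thickness 167 mm. The two y-facing walls run the full x-width; the two x-facing walls fit between the inner faces of the y-facing walls.

B is a chair: 504×380 mm seat, 31 mm thick, top at z = 421 mm, on four 48 mm square corner legs flush with the seat edges. A 23 mm thick backrest slab spans the full seat width, extending 470 mm above the seat top, its back face flush with the seat's +y edge. Two armrests of 39×39 mm section run along each side from the seat's front edge to the front of the backrest, top faces 208 mm above the seat top and outer faces flush with the seat's x-edges; a 39×39 mm post under the front of each armrest stands on the seat at the front corner.

The chair sits inside the house frame, centred.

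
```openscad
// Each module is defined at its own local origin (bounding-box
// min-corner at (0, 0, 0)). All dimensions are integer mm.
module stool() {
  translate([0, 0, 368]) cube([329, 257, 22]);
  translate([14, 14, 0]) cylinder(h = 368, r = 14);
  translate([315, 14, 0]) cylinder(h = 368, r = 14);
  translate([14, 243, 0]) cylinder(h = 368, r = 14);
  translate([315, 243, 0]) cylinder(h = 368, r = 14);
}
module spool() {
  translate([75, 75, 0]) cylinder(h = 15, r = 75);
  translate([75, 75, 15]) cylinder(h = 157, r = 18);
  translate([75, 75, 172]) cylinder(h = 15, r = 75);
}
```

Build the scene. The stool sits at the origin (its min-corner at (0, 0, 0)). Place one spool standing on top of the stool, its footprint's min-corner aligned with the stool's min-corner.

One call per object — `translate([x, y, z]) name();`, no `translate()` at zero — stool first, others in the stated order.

stool();
translate([0, 0, 390]) spool();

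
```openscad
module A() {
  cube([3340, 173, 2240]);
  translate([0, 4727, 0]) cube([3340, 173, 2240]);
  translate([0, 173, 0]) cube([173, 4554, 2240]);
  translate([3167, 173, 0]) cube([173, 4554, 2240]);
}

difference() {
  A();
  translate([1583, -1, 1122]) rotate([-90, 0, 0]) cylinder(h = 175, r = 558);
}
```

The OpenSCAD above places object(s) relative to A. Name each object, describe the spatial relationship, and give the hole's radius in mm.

A is a house frame. The house frame has a circular hole through its front wall. The hole's radius is 558 mm.

The subtracted cylinder has r = 558 mm.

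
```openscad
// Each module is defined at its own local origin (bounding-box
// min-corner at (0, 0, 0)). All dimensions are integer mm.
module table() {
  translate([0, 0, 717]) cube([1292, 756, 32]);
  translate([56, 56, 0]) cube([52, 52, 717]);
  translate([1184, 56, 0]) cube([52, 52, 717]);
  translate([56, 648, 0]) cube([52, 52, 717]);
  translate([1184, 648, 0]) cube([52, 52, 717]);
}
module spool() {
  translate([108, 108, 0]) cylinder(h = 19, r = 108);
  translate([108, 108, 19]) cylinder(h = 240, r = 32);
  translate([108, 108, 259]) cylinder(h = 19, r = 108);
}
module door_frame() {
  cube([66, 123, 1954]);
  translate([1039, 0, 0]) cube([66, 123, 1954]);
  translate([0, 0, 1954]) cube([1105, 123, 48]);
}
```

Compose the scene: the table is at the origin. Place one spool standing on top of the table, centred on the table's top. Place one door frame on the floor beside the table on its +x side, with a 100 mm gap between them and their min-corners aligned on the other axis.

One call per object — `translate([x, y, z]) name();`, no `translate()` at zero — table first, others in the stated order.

table();
translate([538, 270, 749]) spool();
translate([1392, 0, 0]) door_frame();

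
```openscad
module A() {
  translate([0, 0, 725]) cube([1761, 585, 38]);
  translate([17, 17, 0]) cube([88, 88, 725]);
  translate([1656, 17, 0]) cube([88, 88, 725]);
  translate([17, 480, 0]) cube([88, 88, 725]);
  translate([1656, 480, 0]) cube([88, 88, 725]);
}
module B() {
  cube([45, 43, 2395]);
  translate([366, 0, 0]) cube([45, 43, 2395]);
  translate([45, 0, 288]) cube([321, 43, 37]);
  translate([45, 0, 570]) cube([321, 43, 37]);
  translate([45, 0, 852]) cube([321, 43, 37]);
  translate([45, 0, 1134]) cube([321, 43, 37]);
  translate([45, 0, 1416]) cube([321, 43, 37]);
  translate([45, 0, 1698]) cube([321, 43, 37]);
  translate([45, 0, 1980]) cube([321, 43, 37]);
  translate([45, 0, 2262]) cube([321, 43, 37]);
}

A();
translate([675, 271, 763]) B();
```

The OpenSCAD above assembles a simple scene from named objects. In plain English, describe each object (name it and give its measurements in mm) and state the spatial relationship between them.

A is a table with a 1761×585 mm rectangular top, 38 mm thick, top surface at z = 763 mm, supported by four 88×88 mm square legs, each inset 17 mm from the nearest pair of top edges, running from the floor.

B is a straight ladder. Two 45×43 mm vertical rails, 2395 mm tall, stand 411 mm apart (outside-to-outside) with their front faces coplanar on the −y side. 8 rungs, each 43 mm deep and 37 mm tall, span between the inner faces of the rails, front faces flush with the rails. The lowest rung's underside is at z = 288 mm and rungs are spaced 282 mm apart (underside to underside).

The ladder is on top of the table, centred.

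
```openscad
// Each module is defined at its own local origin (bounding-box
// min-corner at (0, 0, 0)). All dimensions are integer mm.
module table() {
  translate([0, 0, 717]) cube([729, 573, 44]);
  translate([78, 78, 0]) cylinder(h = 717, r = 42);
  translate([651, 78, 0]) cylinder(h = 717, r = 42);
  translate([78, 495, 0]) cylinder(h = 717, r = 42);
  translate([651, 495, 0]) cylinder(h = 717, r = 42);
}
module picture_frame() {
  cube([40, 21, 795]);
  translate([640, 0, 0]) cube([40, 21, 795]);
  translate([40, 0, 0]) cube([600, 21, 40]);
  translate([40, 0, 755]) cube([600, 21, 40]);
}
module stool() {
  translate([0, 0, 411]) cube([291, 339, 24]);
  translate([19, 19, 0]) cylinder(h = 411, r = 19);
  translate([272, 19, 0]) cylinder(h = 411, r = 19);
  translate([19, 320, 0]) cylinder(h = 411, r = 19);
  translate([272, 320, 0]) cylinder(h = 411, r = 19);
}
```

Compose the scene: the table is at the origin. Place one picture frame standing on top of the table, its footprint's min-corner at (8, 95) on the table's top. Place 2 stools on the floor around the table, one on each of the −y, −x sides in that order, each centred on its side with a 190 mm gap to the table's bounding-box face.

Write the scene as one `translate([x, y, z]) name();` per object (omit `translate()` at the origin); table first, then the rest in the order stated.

table();
translate([8, 95, 761]) picture_frame();
translate([219, -529, 0]) stool();
translate([-481, 117, 0]) stool();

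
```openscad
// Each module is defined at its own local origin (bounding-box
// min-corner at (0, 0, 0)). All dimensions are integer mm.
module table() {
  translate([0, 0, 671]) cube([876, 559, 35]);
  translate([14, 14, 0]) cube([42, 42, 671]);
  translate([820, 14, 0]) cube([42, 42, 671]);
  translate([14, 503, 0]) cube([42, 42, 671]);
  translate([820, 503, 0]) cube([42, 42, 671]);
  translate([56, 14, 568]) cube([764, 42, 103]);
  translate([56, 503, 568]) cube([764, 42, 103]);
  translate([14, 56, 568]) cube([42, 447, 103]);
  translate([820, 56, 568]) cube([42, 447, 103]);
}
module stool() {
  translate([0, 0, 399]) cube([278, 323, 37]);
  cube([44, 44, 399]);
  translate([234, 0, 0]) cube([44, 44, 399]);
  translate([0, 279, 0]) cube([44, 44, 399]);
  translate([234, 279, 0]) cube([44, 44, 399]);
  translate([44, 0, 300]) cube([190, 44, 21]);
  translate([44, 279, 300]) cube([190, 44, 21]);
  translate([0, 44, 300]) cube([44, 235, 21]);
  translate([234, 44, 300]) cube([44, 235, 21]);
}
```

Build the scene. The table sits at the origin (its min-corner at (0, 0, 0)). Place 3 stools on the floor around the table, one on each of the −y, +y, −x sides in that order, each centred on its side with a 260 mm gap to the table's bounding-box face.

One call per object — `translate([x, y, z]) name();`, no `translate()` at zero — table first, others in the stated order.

table();
translate([299, -583, 0]) stool();
translate([299, 819, 0]) stool();
translate([-538, 118, 0]) stool();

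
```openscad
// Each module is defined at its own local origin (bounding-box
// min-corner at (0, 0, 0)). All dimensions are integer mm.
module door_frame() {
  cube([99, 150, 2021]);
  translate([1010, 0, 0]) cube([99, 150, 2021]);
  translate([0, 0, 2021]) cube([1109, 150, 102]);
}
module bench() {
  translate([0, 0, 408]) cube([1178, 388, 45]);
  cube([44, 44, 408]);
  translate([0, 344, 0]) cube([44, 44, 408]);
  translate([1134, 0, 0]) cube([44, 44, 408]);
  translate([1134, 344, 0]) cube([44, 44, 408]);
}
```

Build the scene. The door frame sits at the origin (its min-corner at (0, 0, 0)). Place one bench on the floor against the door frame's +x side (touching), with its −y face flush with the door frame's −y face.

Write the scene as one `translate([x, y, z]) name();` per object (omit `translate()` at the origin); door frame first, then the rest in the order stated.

door_frame();
translate([1109, 0, 0]) bench();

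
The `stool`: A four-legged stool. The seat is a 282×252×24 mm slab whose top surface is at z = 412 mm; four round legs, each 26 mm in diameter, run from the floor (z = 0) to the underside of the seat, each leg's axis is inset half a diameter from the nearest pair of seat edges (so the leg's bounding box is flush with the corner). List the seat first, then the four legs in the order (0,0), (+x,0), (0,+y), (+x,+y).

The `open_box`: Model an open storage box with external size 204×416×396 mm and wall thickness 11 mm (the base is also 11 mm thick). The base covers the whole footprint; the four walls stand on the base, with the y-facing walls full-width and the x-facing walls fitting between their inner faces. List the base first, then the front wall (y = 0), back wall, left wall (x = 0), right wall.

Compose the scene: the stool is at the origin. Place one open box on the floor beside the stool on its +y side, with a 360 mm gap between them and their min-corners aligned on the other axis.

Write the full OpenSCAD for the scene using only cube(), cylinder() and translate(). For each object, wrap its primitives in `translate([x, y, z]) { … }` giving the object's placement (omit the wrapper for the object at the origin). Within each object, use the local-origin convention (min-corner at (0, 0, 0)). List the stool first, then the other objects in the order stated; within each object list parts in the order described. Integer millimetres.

translate([0, 0, 388]) cube([282, 252, 24]);
translate([13, 13, 0]) cylinder(h = 388, r = 13);
translate([269, 13, 0]) cylinder(h = 388, r = 13);
translate([13, 239, 0]) cylinder(h = 388, r = 13);
translate([269, 239, 0]) cylinder(h = 388, r = 13);
translate([0, 612, 0]) {
  cube([204, 416, 11]);
  translate([0, 0, 11]) cube([204, 11, 385]);
  translate([0, 405, 11]) cube([204, 11, 385]);
  translate([0, 11, 11]) cube([11, 394, 385]);
  translate([193, 11, 11]) cube([11, 394, 385]);
}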